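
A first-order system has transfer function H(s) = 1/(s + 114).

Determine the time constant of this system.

For H(s) = 1/(s + 1/τ), the pole is at -1/τ = -114, so τ = 1/114 = 0.0088 s.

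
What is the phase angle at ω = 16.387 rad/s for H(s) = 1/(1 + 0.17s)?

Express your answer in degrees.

Phase = -arctan(ωτ) = -arctan(16.387 × 0.17) = -70.3°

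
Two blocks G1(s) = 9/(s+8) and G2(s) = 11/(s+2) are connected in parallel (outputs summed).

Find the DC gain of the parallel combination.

Parallel: G_eq = G1 + G2. DC gain = G1(0) + G2(0) = 9/8 + 11/2 = 1.125 + 5.5 = 6.625.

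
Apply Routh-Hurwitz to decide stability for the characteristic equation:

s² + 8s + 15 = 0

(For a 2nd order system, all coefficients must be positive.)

Coefficients: 1, 8, 15. All positive, so system is stable.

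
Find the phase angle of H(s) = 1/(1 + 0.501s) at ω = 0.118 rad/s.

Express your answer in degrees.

Phase = -arctan(ωτ) = -arctan(0.118 × 0.501) = -3.4°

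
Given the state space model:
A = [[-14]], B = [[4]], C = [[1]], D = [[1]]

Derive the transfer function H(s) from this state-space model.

(sI - A)⁻¹ = 1/(s + 14). H(s) = 1×4/(s + 14) + 1 = (s + 18)/(s + 14).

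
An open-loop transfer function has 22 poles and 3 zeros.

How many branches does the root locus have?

Root locus has n branches where n = number of poles = 22.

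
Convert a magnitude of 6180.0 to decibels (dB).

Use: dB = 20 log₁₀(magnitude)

dB = 20 log₁₀(6180.0) = 75.8 dB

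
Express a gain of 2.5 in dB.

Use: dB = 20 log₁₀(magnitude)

dB = 20 log₁₀(2.5) = 8.0 dB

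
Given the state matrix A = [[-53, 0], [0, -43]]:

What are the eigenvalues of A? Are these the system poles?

For diagonal matrix, eigenvalues are diagonal entries: λ₁ = -53, λ₂ = -43. Eigenvalues of A = system poles.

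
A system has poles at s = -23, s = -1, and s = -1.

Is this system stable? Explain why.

All poles are in the left half-plane. System is stable.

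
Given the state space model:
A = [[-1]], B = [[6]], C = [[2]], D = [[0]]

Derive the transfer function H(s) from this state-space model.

(sI - A)⁻¹ = 1/(s + 1). H(s) = 2 × 6/(s + 1) + 0 = 12/(s + 1).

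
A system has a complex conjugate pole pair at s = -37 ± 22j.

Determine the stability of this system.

Real part of poles is -37 (< 0, left half-plane). Stable.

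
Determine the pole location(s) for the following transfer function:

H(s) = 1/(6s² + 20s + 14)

Discriminant = 20² - 4×6×14 = 400 - 336 = 64 > 0, so two distinct real poles. Using quadratic formula: s = (-20 ± √64)/(2×6) = (-20 ± √64)/12, with √64 = 8. s₁ = -12/12 = -1, s₂ = -28/12 ≈ -2.3333. Poles: s₁ = -1, s₂ = -2.3333.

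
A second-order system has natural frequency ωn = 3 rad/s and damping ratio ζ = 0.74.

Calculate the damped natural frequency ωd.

ωd = ωn√(1 - ζ²) = 3√(1 - 0.74²) = 2.02 rad/s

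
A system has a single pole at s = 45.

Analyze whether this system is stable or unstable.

Pole at s = 45 is in the right half-plane. Unstable.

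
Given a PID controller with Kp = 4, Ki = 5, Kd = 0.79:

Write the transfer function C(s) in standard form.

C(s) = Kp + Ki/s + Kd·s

Substituting values: C(s) = 4 + 5/s + 0.79s = (0.79s² + 4s + 5)/s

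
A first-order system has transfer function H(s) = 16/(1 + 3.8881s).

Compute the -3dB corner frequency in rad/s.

Corner frequency = 1/τ = 1/3.8881 = 0.257 rad/s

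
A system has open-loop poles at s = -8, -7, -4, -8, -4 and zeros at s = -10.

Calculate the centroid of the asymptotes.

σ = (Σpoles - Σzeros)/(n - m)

σ = (Σpoles - Σzeros)/(n - m) = (-31 - (-10))/(5 - 1) = -21/4 = -5.25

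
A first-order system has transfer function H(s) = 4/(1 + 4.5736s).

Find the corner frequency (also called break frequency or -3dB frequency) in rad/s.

Corner frequency = 1/τ = 1/4.5736 = 0.219 rad/s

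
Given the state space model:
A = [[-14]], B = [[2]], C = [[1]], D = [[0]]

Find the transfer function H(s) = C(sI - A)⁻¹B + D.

(sI - A)⁻¹ = 1/(s + 14). H(s) = 1 × 2/(s + 14) + 0 = 2/(s + 14).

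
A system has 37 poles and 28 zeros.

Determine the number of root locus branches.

Root locus has n branches where n = number of poles = 37.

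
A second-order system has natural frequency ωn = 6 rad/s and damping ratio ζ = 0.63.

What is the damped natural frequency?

ωd = ωn√(1 - ζ²) = 6√(1 - 0.63²) = 4.66 rad/s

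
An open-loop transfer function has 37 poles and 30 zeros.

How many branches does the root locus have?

Root locus has n branches where n = number of poles = 37.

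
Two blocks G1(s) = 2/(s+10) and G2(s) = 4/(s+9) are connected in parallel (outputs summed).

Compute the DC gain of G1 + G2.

Parallel: G_eq = G1 + G2. DC gain = G1(0) + G2(0) = 2/10 + 4/9 = 0.2 + 0.4444 = 0.6444.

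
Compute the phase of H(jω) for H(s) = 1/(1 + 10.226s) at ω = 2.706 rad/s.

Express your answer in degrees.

Phase = -arctan(ωτ) = -arctan(2.706 × 10.226) = -87.9°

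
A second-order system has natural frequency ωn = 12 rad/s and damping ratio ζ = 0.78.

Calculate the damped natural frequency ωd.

ωd = ωn√(1 - ζ²) = 12√(1 - 0.78²) = 7.51 rad/s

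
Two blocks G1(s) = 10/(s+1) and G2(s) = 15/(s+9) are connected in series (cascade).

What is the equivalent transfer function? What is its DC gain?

Series: multiply transfer functions. G_eq = 10/(s+1) × 15/(s+9) = 150/((s+1)(s+9)). DC gain = 150/(1×9) = 16.6667.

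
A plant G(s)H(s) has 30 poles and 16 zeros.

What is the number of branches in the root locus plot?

Root locus has n branches where n = number of poles = 30.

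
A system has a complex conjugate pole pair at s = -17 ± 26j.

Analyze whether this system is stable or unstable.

Real part of poles is -17 (< 0, left half-plane). Stable.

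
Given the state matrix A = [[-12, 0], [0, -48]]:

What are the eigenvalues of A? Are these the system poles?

For diagonal matrix, eigenvalues are diagonal entries: λ₁ = -12, λ₂ = -48. Eigenvalues of A = system poles.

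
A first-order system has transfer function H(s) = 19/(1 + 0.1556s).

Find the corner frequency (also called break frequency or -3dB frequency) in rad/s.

Corner frequency = 1/τ = 1/0.1556 = 6.427 rad/s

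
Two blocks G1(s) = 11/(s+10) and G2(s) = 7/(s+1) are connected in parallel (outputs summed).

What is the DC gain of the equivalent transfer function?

Parallel: G_eq = G1 + G2. DC gain = G1(0) + G2(0) = 11/10 + 7/1 = 1.1 + 7 = 8.1.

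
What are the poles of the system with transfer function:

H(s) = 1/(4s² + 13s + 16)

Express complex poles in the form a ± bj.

Discriminant = 13² - 4×4×16 = 169 - 256 = -87 < 0, so the poles are a complex conjugate pair s = (-13 ± j√87)/(2×4). Real part = -13/(2×4) = -13/8 = -1.625; imaginary part = ±√87/(2×4) ≈ 1.1659. Poles: s = -1.625 ± 1.1659j.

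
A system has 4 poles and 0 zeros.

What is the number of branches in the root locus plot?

Root locus has n branches where n = number of poles = 4.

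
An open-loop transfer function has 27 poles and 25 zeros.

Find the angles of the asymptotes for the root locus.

n - m = 27 - 25 = 2. Angles: θk = (2k + 1)·180°/2 = 90°, 270°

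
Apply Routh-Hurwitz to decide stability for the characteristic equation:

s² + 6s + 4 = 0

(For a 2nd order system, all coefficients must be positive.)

Coefficients: 1, 6, 4. All positive, so system is stable.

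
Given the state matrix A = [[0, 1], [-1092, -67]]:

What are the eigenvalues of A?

det(A - λI) = λ² - (-67)λ + 1092 = (λ - (-39))(λ - (-28)). Eigenvalues: -39, -28.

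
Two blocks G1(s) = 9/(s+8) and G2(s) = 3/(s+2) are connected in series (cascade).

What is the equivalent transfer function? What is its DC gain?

Series: multiply transfer functions. G_eq = 9/(s+8) × 3/(s+2) = 27/((s+8)(s+2)). DC gain = 27/(8×2) = 1.6875.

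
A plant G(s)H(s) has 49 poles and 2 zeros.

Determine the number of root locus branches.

Root locus has n branches where n = number of poles = 49.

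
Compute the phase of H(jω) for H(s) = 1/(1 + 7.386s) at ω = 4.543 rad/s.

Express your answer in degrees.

Phase = -arctan(ωτ) = -arctan(4.543 × 7.386) = -88.3°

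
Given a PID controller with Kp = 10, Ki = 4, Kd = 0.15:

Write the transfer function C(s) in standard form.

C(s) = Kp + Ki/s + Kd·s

Substituting values: C(s) = 10 + 4/s + 0.15s = (0.15s² + 10s + 4)/s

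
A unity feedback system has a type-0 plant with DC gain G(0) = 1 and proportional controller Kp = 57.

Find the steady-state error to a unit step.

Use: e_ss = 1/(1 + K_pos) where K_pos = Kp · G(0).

K_pos = Kp · G(0) = 57 × 1 = 57. e_ss = 1/(1 + 57) = 0.0172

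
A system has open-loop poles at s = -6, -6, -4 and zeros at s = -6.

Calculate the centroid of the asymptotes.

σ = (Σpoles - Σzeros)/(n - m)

σ = (Σpoles - Σzeros)/(n - m) = (-16 - (-6))/(3 - 1) = -10/2 = -5.0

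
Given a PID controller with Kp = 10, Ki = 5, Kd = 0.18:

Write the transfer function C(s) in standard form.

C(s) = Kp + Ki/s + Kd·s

Substituting values: C(s) = 10 + 5/s + 0.18s = (0.18s² + 10s + 5)/s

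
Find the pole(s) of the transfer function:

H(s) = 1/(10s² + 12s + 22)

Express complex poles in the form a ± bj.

Discriminant = 12² - 4×10×22 = 144 - 880 = -736 < 0, so the poles are a complex conjugate pair s = (-12 ± j√736)/(2×10). Real part = -12/(2×10) = -12/20 = -0.6; imaginary part = ±√736/(2×10) ≈ 1.3565. Poles: s = -0.6 ± 1.3565j.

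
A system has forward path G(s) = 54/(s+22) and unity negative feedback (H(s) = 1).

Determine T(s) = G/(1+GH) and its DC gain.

T(s) = G/(1+GH) = [54/(s+22)] / [1 + 54/(s+22)] = 54/(s+22+54) = 54/(s+76). DC gain = 54/76 = 0.7105.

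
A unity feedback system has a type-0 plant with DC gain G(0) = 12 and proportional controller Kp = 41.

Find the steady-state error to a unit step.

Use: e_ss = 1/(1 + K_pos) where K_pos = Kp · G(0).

K_pos = Kp · G(0) = 41 × 12 = 492. e_ss = 1/(1 + 492) = 0.0020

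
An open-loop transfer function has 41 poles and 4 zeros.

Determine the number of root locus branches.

Root locus has n branches where n = number of poles = 41.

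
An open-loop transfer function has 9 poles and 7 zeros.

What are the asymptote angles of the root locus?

n - m = 9 - 7 = 2. Angles: θk = (2k + 1)·180°/2 = 90°, 270°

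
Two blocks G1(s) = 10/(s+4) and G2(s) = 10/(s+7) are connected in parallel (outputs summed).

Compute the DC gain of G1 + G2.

Parallel: G_eq = G1 + G2. DC gain = G1(0) + G2(0) = 10/4 + 10/7 = 2.5 + 1.4286 = 3.9286.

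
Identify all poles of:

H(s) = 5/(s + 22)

Pole is where denominator = 0: s + 22 = 0, so s = -22.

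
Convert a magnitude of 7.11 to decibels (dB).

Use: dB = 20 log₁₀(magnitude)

dB = 20 log₁₀(7.11) = 17.0 dB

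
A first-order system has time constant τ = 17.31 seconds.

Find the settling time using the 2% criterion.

For first-order system, 2% settling time ≈ 4τ = 4 × 17.31 = 69.24 s.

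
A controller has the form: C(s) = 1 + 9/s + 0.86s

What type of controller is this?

This is a Proportional-Integral-Derivative (PID) controller.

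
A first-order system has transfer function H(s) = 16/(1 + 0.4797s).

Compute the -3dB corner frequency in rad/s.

Corner frequency = 1/τ = 1/0.4797 = 2.085 rad/s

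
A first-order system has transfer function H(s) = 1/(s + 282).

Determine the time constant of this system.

For H(s) = 1/(s + 1/τ), the pole is at -1/τ = -282, so τ = 1/282 = 0.0035 s.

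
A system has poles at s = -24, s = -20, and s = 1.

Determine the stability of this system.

Pole(s) at s = 1 are not in the left half-plane. System is unstable.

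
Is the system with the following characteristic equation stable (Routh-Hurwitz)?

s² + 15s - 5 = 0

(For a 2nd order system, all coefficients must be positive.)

Coefficients: 1, 15, -5. c=-5 not positive, so system is unstable.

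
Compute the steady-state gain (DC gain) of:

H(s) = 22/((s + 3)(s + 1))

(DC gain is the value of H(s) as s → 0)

DC gain = H(0) = 22/(3 × 1) = 22/3 = 7.3333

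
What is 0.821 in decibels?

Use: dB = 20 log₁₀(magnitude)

dB = 20 log₁₀(0.821) = -1.7 dB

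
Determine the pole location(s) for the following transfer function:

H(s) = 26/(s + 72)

Pole is where denominator = 0: s + 72 = 0, so s = -72.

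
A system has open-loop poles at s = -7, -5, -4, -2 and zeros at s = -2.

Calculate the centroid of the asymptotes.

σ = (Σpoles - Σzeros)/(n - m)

σ = (Σpoles - Σzeros)/(n - m) = (-18 - (-2))/(4 - 1) = -16/3 = -5.33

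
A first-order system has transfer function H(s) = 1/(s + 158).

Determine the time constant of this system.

For H(s) = 1/(s + 1/τ), the pole is at -1/τ = -158, so τ = 1/158 = 0.0063 s.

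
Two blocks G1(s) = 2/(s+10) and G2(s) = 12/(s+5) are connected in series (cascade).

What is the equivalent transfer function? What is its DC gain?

Series: multiply transfer functions. G_eq = 2/(s+10) × 12/(s+5) = 24/((s+10)(s+5)). DC gain = 24/(10×5) = 0.48.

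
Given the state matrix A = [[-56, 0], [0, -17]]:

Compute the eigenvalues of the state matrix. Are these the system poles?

For diagonal matrix, eigenvalues are diagonal entries: λ₁ = -56, λ₂ = -17. Eigenvalues of A = system poles.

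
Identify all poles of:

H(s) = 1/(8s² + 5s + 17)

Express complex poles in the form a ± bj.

Discriminant = 5² - 4×8×17 = 25 - 544 = -519 < 0, so the poles are a complex conjugate pair s = (-5 ± j√519)/(2×8). Real part = -5/(2×8) = -5/16 = -0.3125; imaginary part = ±√519/(2×8) ≈ 1.4238. Poles: s = -0.3125 ± 1.4238j.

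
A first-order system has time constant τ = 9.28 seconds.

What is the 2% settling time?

For first-order system, 2% settling time ≈ 4τ = 4 × 9.28 = 37.12 s.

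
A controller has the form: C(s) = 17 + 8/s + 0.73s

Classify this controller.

This is a Proportional-Integral-Derivative (PID) controller.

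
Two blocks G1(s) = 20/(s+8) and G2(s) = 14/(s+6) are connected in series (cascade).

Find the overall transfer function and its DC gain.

Series: multiply transfer functions. G_eq = 20/(s+8) × 14/(s+6) = 280/((s+8)(s+6)). DC gain = 280/(8×6) = 5.8333.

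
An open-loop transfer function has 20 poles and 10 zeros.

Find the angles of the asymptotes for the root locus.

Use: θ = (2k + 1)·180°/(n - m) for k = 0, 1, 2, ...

n - m = 20 - 10 = 10. Angles: θk = (2k + 1)·180°/10 = 18°, 54°, 90°, 126°, 162°, 198°, 234°, 270°, 306°, 342°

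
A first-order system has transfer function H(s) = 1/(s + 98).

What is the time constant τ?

For H(s) = 1/(s + 1/τ), the pole is at -1/τ = -98, so τ = 1/98 = 0.0102 s.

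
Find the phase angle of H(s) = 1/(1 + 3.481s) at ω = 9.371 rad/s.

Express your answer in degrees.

Phase = -arctan(ωτ) = -arctan(9.371 × 3.481) = -88.2°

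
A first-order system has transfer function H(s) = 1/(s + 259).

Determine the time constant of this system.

For H(s) = 1/(s + 1/τ), the pole is at -1/τ = -259, so τ = 1/259 = 0.0039 s.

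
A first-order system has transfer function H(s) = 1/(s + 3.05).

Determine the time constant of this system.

For H(s) = 1/(s + 1/τ), the pole is at -1/τ = -3.05, so τ = 1/3.05 = 0.3279 s.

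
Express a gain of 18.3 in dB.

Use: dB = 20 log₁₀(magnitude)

dB = 20 log₁₀(18.3) = 25.2 dB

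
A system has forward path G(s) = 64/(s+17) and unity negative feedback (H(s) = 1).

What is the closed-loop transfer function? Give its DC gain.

T(s) = G/(1+GH) = [64/(s+17)] / [1 + 64/(s+17)] = 64/(s+17+64) = 64/(s+81). DC gain = 64/81 = 0.7901.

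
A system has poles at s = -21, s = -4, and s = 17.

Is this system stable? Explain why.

Pole(s) at s = 17 are not in the left half-plane. System is unstable.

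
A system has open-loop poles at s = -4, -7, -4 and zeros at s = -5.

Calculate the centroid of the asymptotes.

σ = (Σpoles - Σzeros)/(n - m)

σ = (Σpoles - Σzeros)/(n - m) = (-15 - (-5))/(3 - 1) = -10/2 = -5.0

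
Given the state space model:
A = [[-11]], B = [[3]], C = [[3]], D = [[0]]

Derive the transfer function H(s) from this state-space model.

(sI - A)⁻¹ = 1/(s + 11). H(s) = 3 × 3/(s + 11) + 0 = 9/(s + 11).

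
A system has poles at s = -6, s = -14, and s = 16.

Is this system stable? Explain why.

Pole(s) at s = 16 are not in the left half-plane. System is unstable.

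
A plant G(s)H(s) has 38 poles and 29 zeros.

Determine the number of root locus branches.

Root locus has n branches where n = number of poles = 38.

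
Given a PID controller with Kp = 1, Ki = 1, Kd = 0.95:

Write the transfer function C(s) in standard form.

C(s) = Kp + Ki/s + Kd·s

Substituting values: C(s) = 1 + 1/s + 0.95s = (0.95s² + s + 1)/s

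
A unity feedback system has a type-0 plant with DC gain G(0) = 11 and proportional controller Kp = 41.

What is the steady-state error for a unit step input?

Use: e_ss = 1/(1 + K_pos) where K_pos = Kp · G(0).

K_pos = Kp · G(0) = 41 × 11 = 451. e_ss = 1/(1 + 451) = 0.0022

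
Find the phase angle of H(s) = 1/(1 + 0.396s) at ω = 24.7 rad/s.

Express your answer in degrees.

Phase = -arctan(ωτ) = -arctan(24.7 × 0.396) = -84.2°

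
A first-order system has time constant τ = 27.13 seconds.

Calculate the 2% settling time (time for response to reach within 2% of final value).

For first-order system, 2% settling time ≈ 4τ = 4 × 27.13 = 108.52 s.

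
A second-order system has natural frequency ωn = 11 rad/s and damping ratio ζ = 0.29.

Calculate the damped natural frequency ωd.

ωd = ωn√(1 - ζ²) = 11√(1 - 0.29²) = 10.53 rad/s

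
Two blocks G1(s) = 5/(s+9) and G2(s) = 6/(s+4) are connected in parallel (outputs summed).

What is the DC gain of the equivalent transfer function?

Parallel: G_eq = G1 + G2. DC gain = G1(0) + G2(0) = 5/9 + 6/4 = 0.5556 + 1.5 = 2.0556.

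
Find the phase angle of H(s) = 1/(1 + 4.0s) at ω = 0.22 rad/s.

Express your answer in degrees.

Phase = -arctan(ωτ) = -arctan(0.22 × 4.0) = -41.3°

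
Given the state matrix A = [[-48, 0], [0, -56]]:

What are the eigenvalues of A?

For diagonal matrix, eigenvalues are diagonal entries: λ₁ = -48, λ₂ = -56.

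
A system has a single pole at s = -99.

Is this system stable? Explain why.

Pole at s = -99 is in the left half-plane. Stable.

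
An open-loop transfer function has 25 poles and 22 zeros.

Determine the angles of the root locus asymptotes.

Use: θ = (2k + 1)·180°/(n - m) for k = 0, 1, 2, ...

n - m = 25 - 22 = 3. Angles: θk = (2k + 1)·180°/3 = 60°, 180°, 300°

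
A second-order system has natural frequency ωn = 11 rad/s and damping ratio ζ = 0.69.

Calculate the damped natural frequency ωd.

ωd = ωn√(1 - ζ²) = 11√(1 - 0.69²) = 7.96 rad/s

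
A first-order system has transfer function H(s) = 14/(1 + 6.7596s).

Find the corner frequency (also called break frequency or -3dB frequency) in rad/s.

Corner frequency = 1/τ = 1/6.7596 = 0.148 rad/s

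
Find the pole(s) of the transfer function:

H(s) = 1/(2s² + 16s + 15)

Discriminant = 16² - 4×2×15 = 256 - 120 = 136 > 0, so two distinct real poles. Using quadratic formula: s = (-16 ± √136)/(2×2) = (-16 ± √136)/4, with √136 ≈ 11.6619. s₁ ≈ -1.0845, s₂ ≈ -6.9155. Poles: s₁ = -1.0845, s₂ = -6.9155.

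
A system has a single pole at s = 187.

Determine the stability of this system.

Pole at s = 187 is in the right half-plane. Unstable.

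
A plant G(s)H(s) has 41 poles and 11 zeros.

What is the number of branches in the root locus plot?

Root locus has n branches where n = number of poles = 41.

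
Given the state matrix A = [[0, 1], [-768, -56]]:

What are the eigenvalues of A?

det(A - λI) = λ² - (-56)λ + 768 = (λ - (-24))(λ - (-32)). Eigenvalues: -24, -32.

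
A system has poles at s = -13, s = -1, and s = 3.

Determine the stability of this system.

Pole(s) at s = 3 are not in the left half-plane. System is unstable.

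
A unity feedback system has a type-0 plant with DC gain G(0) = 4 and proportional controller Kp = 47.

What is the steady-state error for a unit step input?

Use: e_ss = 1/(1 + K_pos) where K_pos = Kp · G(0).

K_pos = Kp · G(0) = 47 × 4 = 188. e_ss = 1/(1 + 188) = 0.0053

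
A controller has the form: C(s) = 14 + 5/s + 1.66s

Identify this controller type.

This is a Proportional-Integral-Derivative (PID) controller.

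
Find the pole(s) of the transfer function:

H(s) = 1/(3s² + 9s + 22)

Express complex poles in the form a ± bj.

Discriminant = 9² - 4×3×22 = 81 - 264 = -183 < 0, so the poles are a complex conjugate pair s = (-9 ± j√183)/(2×3). Real part = -9/(2×3) = -9/6 = -1.5; imaginary part = ±√183/(2×3) ≈ 2.2546. Poles: s = -1.5 ± 2.2546j.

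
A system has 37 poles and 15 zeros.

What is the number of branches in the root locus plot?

Root locus has n branches where n = number of poles = 37.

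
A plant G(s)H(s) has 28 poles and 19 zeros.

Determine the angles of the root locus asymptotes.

n - m = 28 - 19 = 9. Angles: θk = (2k + 1)·180°/9 = 20°, 60°, 100°, 140°, 180°, 220°, 260°, 300°, 340°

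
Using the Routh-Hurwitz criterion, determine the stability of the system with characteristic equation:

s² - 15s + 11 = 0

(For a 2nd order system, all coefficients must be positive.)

Coefficients: 1, -15, 11. b=-15 not positive, so system is unstable.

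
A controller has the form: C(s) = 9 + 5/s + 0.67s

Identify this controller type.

This is a Proportional-Integral-Derivative (PID) controller.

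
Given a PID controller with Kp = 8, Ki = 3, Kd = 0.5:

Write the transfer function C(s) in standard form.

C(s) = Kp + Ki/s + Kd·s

Substituting values: C(s) = 8 + 3/s + 0.5s = (0.5s² + 8s + 3)/s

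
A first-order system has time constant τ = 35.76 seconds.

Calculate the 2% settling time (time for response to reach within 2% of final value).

For first-order system, 2% settling time ≈ 4τ = 4 × 35.76 = 143.04 s.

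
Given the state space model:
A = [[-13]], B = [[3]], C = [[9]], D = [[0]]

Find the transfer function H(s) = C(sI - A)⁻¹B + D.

(sI - A)⁻¹ = 1/(s + 13). H(s) = 9 × 3/(s + 13) + 0 = 27/(s + 13).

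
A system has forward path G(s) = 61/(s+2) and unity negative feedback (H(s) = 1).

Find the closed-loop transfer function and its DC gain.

T(s) = G/(1+GH) = [61/(s+2)] / [1 + 61/(s+2)] = 61/(s+2+61) = 61/(s+63). DC gain = 61/63 = 0.9683.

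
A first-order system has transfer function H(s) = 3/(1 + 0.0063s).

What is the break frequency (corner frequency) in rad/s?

Corner frequency = 1/τ = 1/0.0063 = 158.73 rad/s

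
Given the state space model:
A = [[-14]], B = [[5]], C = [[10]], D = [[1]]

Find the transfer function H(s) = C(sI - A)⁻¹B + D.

(sI - A)⁻¹ = 1/(s + 14). H(s) = 10×5/(s + 14) + 1 = (s + 64)/(s + 14).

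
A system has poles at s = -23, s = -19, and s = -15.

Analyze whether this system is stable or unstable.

All poles are in the left half-plane. System is stable.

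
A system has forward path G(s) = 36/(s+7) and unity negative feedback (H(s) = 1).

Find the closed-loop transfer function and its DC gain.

T(s) = G/(1+GH) = [36/(s+7)] / [1 + 36/(s+7)] = 36/(s+7+36) = 36/(s+43). DC gain = 36/43 = 0.8372.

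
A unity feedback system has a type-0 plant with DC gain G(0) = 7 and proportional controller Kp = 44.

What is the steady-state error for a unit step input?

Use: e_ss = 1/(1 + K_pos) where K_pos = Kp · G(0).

K_pos = Kp · G(0) = 44 × 7 = 308. e_ss = 1/(1 + 308) = 0.0032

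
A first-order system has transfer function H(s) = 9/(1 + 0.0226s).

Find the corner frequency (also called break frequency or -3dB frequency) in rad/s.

Corner frequency = 1/τ = 1/0.0226 = 44.248 rad/s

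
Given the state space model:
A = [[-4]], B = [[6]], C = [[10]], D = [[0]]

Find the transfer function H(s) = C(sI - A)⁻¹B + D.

(sI - A)⁻¹ = 1/(s + 4). H(s) = 10 × 6/(s + 4) + 0 = 60/(s + 4).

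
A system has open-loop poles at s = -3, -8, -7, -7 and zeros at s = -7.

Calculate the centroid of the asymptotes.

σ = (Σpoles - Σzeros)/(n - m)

σ = (Σpoles - Σzeros)/(n - m) = (-25 - (-7))/(4 - 1) = -18/3 = -6.0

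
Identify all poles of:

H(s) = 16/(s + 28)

Pole is where denominator = 0: s + 28 = 0, so s = -28.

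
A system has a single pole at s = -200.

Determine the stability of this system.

Pole at s = -200 is in the left half-plane. Stable.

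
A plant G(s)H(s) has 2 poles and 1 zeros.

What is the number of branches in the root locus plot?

Root locus has n branches where n = number of poles = 2.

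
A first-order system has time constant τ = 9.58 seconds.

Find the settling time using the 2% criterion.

For first-order system, 2% settling time ≈ 4τ = 4 × 9.58 = 38.32 s.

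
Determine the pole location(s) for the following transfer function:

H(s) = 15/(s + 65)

Pole is where denominator = 0: s + 65 = 0, so s = -65.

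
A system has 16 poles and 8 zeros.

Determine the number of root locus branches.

Root locus has n branches where n = number of poles = 16.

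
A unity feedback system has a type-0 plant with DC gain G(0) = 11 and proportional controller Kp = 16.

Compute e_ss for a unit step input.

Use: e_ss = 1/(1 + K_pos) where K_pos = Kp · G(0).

K_pos = Kp · G(0) = 16 × 11 = 176. e_ss = 1/(1 + 176) = 0.0056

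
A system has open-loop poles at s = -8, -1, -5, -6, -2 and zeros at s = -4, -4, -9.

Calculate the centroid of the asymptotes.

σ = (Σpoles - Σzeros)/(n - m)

σ = (Σpoles - Σzeros)/(n - m) = (-22 - (-17))/(5 - 3) = -5/2 = -2.5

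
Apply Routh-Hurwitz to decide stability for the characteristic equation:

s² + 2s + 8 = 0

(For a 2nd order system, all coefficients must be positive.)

Coefficients: 1, 2, 8. All positive, so system is stable.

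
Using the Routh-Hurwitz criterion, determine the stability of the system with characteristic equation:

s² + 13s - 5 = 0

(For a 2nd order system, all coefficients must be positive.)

Coefficients: 1, 13, -5. c=-5 not positive, so system is unstable.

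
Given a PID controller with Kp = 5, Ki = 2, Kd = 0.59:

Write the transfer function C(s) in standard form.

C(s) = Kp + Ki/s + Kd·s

Substituting values: C(s) = 5 + 2/s + 0.59s = (0.59s² + 5s + 2)/s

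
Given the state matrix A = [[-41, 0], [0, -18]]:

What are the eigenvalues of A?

For diagonal matrix, eigenvalues are diagonal entries: λ₁ = -41, λ₂ = -18.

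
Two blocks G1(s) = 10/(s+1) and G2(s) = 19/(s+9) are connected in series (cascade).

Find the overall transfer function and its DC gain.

Series: multiply transfer functions. G_eq = 10/(s+1) × 19/(s+9) = 190/((s+1)(s+9)). DC gain = 190/(1×9) = 21.1111.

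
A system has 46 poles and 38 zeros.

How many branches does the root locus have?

Root locus has n branches where n = number of poles = 46.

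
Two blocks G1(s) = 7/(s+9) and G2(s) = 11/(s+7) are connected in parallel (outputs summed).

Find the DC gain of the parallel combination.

Parallel: G_eq = G1 + G2. DC gain = G1(0) + G2(0) = 7/9 + 11/7 = 0.7778 + 1.5714 = 2.3492.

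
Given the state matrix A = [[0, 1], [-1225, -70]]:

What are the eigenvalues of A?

det(A - λI) = λ² - (-70)λ + 1225 = (λ - (-35))(λ - (-35)). Eigenvalues: -35, -35.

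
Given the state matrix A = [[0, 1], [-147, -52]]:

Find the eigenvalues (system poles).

det(A - λI) = λ² - (-52)λ + 147 = (λ - (-3))(λ - (-49)). Eigenvalues: -3, -49.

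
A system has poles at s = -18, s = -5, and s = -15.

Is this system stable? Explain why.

All poles are in the left half-plane. System is stable.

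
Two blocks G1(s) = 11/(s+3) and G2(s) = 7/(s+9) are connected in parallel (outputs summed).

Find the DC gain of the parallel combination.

Parallel: G_eq = G1 + G2. DC gain = G1(0) + G2(0) = 11/3 + 7/9 = 3.6667 + 0.7778 = 4.4444.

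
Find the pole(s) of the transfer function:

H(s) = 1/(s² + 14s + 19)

Discriminant = 14² - 4×1×19 = 196 - 76 = 120 > 0, so two distinct real poles. Using quadratic formula: s = (-14 ± √120)/(2×1) = (-14 ± √120)/2, with √120 ≈ 10.9545. s₁ ≈ -1.5228, s₂ ≈ -12.4772. Poles: s₁ = -1.5228, s₂ = -12.4772.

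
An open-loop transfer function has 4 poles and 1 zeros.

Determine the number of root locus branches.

Root locus has n branches where n = number of poles = 4.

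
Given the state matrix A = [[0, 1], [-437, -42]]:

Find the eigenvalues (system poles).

det(A - λI) = λ² - (-42)λ + 437 = (λ - (-19))(λ - (-23)). Eigenvalues: -19, -23.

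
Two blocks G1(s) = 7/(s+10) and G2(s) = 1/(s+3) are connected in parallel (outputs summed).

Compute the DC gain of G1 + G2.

Parallel: G_eq = G1 + G2. DC gain = G1(0) + G2(0) = 7/10 + 1/3 = 0.7 + 0.3333 = 1.0333.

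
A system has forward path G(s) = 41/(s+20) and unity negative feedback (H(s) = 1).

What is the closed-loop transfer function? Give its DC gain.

T(s) = G/(1+GH) = [41/(s+20)] / [1 + 41/(s+20)] = 41/(s+20+41) = 41/(s+61). DC gain = 41/61 = 0.6721.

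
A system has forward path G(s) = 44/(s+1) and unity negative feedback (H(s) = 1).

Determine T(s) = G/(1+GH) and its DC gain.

T(s) = G/(1+GH) = [44/(s+1)] / [1 + 44/(s+1)] = 44/(s+1+44) = 44/(s+45). DC gain = 44/45 = 0.9778.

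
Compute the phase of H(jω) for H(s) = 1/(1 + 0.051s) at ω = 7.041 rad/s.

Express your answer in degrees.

Phase = -arctan(ωτ) = -arctan(7.041 × 0.051) = -19.8°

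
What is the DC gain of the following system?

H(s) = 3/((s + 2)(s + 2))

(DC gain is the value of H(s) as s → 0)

DC gain = H(0) = 3/(2 × 2) = 3/4 = 0.75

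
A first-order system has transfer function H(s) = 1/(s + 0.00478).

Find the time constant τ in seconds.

For H(s) = 1/(s + 1/τ), the pole is at -1/τ = -0.00478, so τ = 1/0.00478 = 209.2 s.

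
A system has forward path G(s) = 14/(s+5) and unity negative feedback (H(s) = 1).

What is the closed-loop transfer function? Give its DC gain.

T(s) = G/(1+GH) = [14/(s+5)] / [1 + 14/(s+5)] = 14/(s+5+14) = 14/(s+19). DC gain = 14/19 = 0.7368.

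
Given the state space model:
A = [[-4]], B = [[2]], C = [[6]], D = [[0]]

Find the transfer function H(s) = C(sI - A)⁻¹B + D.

(sI - A)⁻¹ = 1/(s + 4). H(s) = 6 × 2/(s + 4) + 0 = 12/(s + 4).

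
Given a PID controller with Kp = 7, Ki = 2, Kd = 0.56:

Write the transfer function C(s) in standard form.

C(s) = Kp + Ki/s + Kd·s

Substituting values: C(s) = 7 + 2/s + 0.56s = (0.56s² + 7s + 2)/s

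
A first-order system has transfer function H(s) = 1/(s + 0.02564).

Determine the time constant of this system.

For H(s) = 1/(s + 1/τ), the pole is at -1/τ = -0.02564, so τ = 1/0.02564 = 39 s.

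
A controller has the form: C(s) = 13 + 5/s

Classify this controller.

This is a Proportional-Integral (PI) controller.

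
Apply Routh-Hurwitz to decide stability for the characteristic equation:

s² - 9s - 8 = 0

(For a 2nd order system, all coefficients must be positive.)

Coefficients: 1, -9, -8. b=-9, c=-8 not positive, so system is unstable.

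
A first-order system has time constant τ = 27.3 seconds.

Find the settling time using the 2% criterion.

For first-order system, 2% settling time ≈ 4τ = 4 × 27.3 = 109.2 s.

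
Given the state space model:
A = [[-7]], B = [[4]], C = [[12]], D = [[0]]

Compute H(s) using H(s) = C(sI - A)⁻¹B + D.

(sI - A)⁻¹ = 1/(s + 7). H(s) = 12 × 4/(s + 7) + 0 = 48/(s + 7).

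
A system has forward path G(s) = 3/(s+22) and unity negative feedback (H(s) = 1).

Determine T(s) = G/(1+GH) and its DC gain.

T(s) = G/(1+GH) = [3/(s+22)] / [1 + 3/(s+22)] = 3/(s+22+3) = 3/(s+25). DC gain = 3/25 = 0.12.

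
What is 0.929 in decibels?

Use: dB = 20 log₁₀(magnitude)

dB = 20 log₁₀(0.929) = -0.6 dB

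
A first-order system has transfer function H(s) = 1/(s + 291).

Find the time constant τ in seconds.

For H(s) = 1/(s + 1/τ), the pole is at -1/τ = -291, so τ = 1/291 = 0.0034 s.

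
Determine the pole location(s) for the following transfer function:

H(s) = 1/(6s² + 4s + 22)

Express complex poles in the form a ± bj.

Discriminant = 4² - 4×6×22 = 16 - 528 = -512 < 0, so the poles are a complex conjugate pair s = (-4 ± j√512)/(2×6). Real part = -4/(2×6) = -4/12 ≈ -0.3333; imaginary part = ±√512/(2×6) ≈ 1.8856. Poles: s = -0.3333 ± 1.8856j.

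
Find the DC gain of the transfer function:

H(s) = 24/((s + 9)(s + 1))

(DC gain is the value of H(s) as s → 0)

DC gain = H(0) = 24/(9 × 1) = 24/9 = 2.6667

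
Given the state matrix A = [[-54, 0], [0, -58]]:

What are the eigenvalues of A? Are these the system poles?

For diagonal matrix, eigenvalues are diagonal entries: λ₁ = -54, λ₂ = -58. Eigenvalues of A = system poles.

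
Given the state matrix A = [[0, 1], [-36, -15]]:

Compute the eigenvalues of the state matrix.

det(A - λI) = λ² - (-15)λ + 36 = (λ - (-12))(λ - (-3)). Eigenvalues: -12, -3.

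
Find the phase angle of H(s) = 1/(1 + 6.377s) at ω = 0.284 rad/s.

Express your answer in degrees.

Phase = -arctan(ωτ) = -arctan(0.284 × 6.377) = -61.1°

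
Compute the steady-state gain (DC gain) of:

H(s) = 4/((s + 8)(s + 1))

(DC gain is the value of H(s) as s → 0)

DC gain = H(0) = 4/(8 × 1) = 4/8 = 0.5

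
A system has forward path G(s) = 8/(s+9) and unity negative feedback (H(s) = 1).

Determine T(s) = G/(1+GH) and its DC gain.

T(s) = G/(1+GH) = [8/(s+9)] / [1 + 8/(s+9)] = 8/(s+9+8) = 8/(s+17). DC gain = 8/17 = 0.4706.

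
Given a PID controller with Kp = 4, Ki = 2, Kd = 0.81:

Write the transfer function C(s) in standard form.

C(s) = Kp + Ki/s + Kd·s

Substituting values: C(s) = 4 + 2/s + 0.81s = (0.81s² + 4s + 2)/s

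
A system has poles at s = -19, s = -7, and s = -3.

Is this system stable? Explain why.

All poles are in the left half-plane. System is stable.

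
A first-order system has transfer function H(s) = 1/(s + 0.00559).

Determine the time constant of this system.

For H(s) = 1/(s + 1/τ), the pole is at -1/τ = -0.00559, so τ = 1/0.00559 = 178.9 s.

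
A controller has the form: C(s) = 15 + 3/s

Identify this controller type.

This is a Proportional-Integral (PI) controller.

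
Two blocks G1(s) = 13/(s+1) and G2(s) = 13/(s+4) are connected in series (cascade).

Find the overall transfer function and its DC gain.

Series: multiply transfer functions. G_eq = 13/(s+1) × 13/(s+4) = 169/((s+1)(s+4)). DC gain = 169/(1×4) = 42.25.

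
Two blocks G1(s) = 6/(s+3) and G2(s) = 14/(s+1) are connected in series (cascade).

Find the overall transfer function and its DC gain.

Series: multiply transfer functions. G_eq = 6/(s+3) × 14/(s+1) = 84/((s+3)(s+1)). DC gain = 84/(3×1) = 28.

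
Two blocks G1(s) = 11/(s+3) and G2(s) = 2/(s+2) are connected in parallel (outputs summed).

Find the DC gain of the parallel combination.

Parallel: G_eq = G1 + G2. DC gain = G1(0) + G2(0) = 11/3 + 2/2 = 3.6667 + 1 = 4.6667.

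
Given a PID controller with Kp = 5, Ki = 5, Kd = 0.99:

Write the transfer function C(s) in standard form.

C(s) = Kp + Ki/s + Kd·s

Substituting values: C(s) = 5 + 5/s + 0.99s = (0.99s² + 5s + 5)/s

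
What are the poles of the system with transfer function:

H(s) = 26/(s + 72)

Pole is where denominator = 0: s + 72 = 0, so s = -72.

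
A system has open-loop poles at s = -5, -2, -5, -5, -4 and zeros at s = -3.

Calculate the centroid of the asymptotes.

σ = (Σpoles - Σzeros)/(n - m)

σ = (Σpoles - Σzeros)/(n - m) = (-21 - (-3))/(5 - 1) = -18/4 = -4.5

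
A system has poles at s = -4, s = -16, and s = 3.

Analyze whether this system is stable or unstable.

Pole(s) at s = 3 are not in the left half-plane. System is unstable.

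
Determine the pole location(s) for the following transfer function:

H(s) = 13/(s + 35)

Pole is where denominator = 0: s + 35 = 0, so s = -35.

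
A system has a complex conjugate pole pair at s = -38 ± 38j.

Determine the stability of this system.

Real part of poles is -38 (< 0, left half-plane). Stable.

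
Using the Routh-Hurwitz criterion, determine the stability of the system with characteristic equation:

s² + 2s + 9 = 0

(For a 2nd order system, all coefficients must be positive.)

Coefficients: 1, 2, 9. All positive, so system is stable.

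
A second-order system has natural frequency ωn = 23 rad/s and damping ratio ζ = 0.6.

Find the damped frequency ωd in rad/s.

ωd = ωn√(1 - ζ²) = 23√(1 - 0.6²) = 18.4 rad/s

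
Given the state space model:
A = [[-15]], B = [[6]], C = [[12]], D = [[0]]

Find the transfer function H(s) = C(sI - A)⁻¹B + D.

(sI - A)⁻¹ = 1/(s + 15). H(s) = 12 × 6/(s + 15) + 0 = 72/(s + 15).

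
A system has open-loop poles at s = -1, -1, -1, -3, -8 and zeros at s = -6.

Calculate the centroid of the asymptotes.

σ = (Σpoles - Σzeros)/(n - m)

σ = (Σpoles - Σzeros)/(n - m) = (-14 - (-6))/(5 - 1) = -8/4 = -2.0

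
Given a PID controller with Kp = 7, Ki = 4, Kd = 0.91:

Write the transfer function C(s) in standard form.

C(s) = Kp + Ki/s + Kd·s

Substituting values: C(s) = 7 + 4/s + 0.91s = (0.91s² + 7s + 4)/s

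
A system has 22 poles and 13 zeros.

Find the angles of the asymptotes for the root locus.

n - m = 22 - 13 = 9. Angles: θk = (2k + 1)·180°/9 = 20°, 60°, 100°, 140°, 180°, 220°, 260°, 300°, 340°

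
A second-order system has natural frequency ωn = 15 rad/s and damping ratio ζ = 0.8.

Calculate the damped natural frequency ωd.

ωd = ωn√(1 - ζ²) = 15√(1 - 0.8²) = 9.0 rad/s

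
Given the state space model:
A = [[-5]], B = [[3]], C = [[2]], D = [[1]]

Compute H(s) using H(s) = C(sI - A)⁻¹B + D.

(sI - A)⁻¹ = 1/(s + 5). H(s) = 2×3/(s + 5) + 1 = (s + 11)/(s + 5).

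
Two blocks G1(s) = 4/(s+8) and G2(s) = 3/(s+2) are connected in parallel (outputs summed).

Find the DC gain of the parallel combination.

Parallel: G_eq = G1 + G2. DC gain = G1(0) + G2(0) = 4/8 + 3/2 = 0.5 + 1.5 = 2.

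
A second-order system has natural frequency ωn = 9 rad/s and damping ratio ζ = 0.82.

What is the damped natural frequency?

ωd = ωn√(1 - ζ²) = 9√(1 - 0.82²) = 5.15 rad/s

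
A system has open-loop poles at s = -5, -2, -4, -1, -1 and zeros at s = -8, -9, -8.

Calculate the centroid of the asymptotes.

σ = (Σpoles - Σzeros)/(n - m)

σ = (Σpoles - Σzeros)/(n - m) = (-13 - (-25))/(5 - 3) = 12/2 = 6.0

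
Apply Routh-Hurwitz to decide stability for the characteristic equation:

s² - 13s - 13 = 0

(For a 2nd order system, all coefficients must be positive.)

Coefficients: 1, -13, -13. b=-13, c=-13 not positive, so system is unstable.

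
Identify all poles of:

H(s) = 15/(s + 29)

Pole is where denominator = 0: s + 29 = 0, so s = -29.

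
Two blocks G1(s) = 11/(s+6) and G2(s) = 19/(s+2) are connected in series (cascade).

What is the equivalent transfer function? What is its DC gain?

Series: multiply transfer functions. G_eq = 11/(s+6) × 19/(s+2) = 209/((s+6)(s+2)). DC gain = 209/(6×2) = 17.4167.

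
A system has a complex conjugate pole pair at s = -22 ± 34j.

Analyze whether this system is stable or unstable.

Real part of poles is -22 (< 0, left half-plane). Stable.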